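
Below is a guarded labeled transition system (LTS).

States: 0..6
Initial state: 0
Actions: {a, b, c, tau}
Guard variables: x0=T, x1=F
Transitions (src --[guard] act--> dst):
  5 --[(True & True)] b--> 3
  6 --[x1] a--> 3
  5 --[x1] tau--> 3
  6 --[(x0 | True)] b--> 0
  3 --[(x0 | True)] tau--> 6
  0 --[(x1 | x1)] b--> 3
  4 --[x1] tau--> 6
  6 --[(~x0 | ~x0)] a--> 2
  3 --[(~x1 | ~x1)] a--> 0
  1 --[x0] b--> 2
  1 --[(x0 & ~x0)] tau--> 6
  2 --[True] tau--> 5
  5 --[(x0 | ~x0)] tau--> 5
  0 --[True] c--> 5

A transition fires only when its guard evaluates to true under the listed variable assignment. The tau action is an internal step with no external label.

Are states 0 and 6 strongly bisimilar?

Answer: NOT BISIMILAR

Trace:
Compute ~ classes (split until stable):
  round 0: {{0,1,2,3,4,5,6}}
  round 1: {{0},{1,6},{2},{3},{4},{5}}
  round 2: {{0},{1},{2},{3},{4},{5},{6}}
7 equivalence class(es) (converged in 3)
class of 0: {0}; class of 6: {6}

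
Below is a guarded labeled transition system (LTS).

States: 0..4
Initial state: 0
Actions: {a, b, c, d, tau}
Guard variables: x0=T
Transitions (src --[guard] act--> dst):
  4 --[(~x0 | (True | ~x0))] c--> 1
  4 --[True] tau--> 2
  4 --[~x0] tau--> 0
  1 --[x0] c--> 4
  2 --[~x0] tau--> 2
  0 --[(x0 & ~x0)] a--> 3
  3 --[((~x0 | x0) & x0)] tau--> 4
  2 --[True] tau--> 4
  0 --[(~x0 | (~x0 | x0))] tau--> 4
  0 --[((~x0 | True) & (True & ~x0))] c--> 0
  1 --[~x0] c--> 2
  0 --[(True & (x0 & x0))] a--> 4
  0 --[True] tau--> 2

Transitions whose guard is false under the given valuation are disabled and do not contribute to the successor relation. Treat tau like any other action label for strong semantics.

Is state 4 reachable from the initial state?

Answer: REACHABLE

Working:
Guard filter leaves 8 enabled edge(s).
Layer 0: {0}
Layer 1: {2,4}  cumulative {0,2,4}
Layer 2: {1}  cumulative {0,1,2,4}
R = {0,1,2,4}
trace reaching 4: tau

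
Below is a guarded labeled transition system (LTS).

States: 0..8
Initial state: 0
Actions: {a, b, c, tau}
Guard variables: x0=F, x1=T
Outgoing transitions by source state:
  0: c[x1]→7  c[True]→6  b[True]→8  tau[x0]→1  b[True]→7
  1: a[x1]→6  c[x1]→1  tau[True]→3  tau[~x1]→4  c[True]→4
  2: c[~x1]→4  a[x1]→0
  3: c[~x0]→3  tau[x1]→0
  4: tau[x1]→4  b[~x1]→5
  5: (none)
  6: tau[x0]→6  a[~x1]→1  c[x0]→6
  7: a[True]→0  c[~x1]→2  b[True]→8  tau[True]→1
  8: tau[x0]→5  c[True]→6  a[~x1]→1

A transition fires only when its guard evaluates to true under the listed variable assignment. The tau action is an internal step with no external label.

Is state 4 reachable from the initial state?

16 transition(s) survive guard evaluation.
depth 0: {0}
depth 1: {6,7,8}  now seen {0,6,7,8}
depth 2: {1}  now seen {0,1,6,7,8}
depth 3: {3,4}  now seen {0,1,3,4,6,7,8}
R = {0,1,3,4,6,7,8}
Path to 4: c·tau·c

Answer: REACHABLE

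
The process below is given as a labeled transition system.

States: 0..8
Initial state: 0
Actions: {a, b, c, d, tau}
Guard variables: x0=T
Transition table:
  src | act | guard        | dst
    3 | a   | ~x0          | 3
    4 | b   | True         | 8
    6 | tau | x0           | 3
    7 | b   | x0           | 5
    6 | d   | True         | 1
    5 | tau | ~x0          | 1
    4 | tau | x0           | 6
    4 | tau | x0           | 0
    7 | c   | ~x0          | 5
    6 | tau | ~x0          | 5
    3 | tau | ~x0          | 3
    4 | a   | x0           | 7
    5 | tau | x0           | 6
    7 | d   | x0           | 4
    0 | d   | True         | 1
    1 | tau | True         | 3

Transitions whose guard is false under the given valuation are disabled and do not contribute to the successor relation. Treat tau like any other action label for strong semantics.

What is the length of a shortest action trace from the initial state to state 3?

Answer: 2

Analysis:
BFS to 3:
  Layer 0: {0}
  Layer 1: {1}
  Layer 2: {3}
first hit 3 at d=2 via d·tau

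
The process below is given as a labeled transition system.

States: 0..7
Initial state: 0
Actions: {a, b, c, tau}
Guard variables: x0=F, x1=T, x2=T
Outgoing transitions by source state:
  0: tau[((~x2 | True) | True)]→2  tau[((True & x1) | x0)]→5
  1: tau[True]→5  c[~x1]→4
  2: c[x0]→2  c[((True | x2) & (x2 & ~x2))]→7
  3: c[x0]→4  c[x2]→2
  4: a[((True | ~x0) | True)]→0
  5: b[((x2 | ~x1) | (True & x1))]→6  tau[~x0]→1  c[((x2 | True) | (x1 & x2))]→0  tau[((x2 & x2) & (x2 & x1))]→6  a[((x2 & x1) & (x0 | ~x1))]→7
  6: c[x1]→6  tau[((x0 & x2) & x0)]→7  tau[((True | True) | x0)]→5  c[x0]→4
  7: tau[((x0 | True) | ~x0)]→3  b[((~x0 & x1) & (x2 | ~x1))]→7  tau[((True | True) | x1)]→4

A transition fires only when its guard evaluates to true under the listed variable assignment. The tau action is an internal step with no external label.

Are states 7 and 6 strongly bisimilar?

Answer: NOT BISIMILAR

Working:
Compute ~ classes (split until stable):
  π0 = {{0,1,2,3,4,5,6,7}}
  π1 = {{0,1},{2},{3},{4},{5},{6},{7}}
  π2 = {{0},{1},{2},{3},{4},{5},{6},{7}}
Fixed point at round 3; 8 class(es).
[7]={7}  [6]={6}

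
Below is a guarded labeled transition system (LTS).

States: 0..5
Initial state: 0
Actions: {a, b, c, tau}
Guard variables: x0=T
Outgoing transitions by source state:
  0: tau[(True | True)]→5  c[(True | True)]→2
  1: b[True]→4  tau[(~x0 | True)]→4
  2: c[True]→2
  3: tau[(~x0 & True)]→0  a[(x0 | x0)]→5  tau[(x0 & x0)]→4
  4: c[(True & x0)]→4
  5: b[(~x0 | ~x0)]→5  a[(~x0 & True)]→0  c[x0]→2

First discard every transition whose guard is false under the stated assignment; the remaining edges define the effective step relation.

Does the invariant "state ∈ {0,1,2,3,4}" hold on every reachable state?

Inv-set: {0,1,2,3,4}
R = {0,2,5}
  0: safe
  2: safe
  5: outside
witness against invariant: tau → 5

Answer: INVARIANT VIOLATED at state 5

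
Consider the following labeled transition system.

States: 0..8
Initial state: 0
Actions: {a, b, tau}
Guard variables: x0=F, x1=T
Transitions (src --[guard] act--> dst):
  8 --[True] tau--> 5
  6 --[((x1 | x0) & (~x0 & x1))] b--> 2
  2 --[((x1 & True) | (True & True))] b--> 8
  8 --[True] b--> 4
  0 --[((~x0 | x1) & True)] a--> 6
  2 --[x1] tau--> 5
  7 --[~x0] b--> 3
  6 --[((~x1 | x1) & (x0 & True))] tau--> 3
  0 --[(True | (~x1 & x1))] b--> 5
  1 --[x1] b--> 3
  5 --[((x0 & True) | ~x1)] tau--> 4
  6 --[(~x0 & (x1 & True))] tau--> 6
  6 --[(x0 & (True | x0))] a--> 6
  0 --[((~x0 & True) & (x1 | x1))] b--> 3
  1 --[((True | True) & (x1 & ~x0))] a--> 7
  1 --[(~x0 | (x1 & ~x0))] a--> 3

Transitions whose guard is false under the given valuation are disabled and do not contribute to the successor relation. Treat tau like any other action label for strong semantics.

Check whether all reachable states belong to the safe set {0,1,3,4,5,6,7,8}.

Answer: INVARIANT VIOLATED at state 2

Trace:
Allowed set {0,1,3,4,5,6,7,8}
Reach set: {0,2,3,4,5,6,8}
  0: ✓
  2: VIOLATES
  3: ✓
  4: ✓
  5: ✓
  6: ✓
  8: ✓
witness against invariant: a·b → 2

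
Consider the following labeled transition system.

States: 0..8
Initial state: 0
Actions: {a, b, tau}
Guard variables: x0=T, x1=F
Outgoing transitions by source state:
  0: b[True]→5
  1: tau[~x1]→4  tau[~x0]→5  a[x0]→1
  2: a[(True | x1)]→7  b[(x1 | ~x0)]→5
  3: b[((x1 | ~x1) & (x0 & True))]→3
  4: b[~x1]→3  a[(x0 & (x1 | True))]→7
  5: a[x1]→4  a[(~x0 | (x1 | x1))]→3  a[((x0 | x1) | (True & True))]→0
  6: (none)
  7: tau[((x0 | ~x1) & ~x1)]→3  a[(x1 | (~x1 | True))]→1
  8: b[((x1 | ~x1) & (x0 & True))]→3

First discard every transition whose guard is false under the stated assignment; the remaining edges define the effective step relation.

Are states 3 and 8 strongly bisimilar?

Bisimulation quotient by refinement:
  round 0: {{0,1,2,3,4,5,6,7,8}}
  round 1: {{0,3,8},{1,7},{2,5},{4},{6}}
  round 2: {{0},{1},{2},{3,8},{4},{5},{6},{7}}
Fixed point at round 3; 8 class(es).
[3]={3,8}  [8]={3,8}

Answer: BISIMILAR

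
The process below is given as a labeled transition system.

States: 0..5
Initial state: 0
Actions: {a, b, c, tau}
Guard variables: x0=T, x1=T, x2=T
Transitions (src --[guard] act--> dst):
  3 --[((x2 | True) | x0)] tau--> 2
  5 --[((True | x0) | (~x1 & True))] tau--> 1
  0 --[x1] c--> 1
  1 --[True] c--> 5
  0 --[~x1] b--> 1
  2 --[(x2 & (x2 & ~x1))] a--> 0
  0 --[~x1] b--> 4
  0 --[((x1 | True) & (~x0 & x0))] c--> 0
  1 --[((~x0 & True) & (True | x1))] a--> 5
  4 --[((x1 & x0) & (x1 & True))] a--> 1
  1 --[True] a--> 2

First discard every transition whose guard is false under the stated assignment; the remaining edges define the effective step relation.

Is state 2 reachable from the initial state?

6 transition(s) survive guard evaluation.
L0 = {0}
L1 = {1}  cumulative {0,1}
L2 = {2,5}  cumulative {0,1,2,5}
R = {0,1,2,5}
witness 2: c·a

Answer: REACHABLE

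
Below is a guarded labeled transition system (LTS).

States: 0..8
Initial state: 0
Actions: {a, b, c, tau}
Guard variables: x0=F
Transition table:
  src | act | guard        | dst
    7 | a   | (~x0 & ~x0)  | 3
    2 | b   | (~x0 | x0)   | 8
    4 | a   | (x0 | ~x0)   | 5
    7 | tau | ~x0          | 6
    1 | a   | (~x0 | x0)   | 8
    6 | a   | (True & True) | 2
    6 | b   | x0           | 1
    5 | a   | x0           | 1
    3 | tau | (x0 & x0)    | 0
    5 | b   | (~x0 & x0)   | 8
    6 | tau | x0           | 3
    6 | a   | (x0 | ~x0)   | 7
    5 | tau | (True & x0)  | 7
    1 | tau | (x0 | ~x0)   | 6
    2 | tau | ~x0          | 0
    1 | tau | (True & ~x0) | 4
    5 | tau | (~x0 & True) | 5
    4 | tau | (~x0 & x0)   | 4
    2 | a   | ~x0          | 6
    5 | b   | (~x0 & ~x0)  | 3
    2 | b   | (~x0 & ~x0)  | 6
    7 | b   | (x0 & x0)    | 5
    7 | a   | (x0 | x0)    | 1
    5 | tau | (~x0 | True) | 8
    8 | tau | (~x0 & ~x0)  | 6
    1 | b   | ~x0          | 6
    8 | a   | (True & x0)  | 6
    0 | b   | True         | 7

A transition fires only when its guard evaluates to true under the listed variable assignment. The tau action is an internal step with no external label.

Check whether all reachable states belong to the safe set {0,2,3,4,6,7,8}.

Inv-set: {0,2,3,4,6,7,8}
R = {0,2,3,6,7,8}
  0: ✓
  2: ✓
  3: ✓
  6: ✓
  7: ✓
  8: ✓

Answer: INVARIANT HOLDS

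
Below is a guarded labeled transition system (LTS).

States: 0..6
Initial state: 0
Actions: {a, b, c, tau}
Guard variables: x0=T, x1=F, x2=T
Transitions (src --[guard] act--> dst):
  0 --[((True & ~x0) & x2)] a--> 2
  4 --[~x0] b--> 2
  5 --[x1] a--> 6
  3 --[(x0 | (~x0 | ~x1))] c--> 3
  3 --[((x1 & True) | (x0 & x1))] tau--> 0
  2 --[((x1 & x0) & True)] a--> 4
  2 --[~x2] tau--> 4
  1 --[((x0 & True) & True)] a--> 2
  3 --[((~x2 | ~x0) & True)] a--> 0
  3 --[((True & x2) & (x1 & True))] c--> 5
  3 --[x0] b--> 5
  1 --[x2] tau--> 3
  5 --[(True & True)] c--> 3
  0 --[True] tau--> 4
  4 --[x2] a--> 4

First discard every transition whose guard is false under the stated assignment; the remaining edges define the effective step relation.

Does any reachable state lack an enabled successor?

Reach set: {0,4}
  0: tau→4  [deg 1]
  4: a→4  [deg 1]

Answer: DEADLOCK-FREE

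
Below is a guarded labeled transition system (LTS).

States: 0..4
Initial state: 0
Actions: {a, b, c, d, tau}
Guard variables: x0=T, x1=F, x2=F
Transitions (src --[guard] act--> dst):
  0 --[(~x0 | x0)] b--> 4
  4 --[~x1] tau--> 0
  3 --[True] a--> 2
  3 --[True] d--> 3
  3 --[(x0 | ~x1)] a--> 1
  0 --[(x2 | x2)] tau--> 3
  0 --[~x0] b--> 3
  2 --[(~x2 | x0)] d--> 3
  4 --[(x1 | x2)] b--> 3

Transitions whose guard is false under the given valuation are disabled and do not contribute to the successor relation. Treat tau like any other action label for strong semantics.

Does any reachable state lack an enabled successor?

Reach set: {0,4}
  0: b→4  [1 exit(s)]
  4: tau→0  [1 exit(s)]

Answer: DEADLOCK-FREE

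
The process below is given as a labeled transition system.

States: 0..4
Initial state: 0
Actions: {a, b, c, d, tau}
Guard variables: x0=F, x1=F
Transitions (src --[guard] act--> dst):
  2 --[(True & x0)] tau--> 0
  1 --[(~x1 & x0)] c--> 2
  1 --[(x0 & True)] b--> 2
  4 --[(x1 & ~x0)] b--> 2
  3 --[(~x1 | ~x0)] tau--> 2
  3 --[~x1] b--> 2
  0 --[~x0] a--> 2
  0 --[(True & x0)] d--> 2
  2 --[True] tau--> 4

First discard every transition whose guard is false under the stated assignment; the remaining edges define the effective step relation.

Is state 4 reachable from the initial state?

After dropping false guards: 4 live edges.
depth 0: {0}
depth 1: {2}  cumulative {0,2}
depth 2: {4}  cumulative {0,2,4}
R = {0,2,4}
Path to 4: a·tau

Answer: REACHABLE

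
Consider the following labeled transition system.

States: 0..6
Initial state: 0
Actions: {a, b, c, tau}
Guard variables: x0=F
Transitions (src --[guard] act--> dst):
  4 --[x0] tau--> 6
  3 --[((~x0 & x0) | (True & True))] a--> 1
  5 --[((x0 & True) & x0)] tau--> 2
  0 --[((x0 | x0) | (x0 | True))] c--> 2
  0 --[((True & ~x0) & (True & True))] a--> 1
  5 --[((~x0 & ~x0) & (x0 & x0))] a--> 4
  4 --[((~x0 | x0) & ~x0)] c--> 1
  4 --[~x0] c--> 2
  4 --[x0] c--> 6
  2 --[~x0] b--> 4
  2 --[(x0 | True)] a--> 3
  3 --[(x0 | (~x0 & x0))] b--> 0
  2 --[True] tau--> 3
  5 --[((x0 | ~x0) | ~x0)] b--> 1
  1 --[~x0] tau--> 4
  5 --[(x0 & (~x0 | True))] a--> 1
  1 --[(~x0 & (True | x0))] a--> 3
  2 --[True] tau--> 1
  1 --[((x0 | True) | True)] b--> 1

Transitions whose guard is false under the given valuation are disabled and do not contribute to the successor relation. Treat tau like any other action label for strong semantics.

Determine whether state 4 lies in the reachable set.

Answer: REACHABLE

Trace:
13 transition(s) survive guard evaluation.
Layer 0: {0}
Layer 1: {1,2}  cumulative {0,1,2}
Layer 2: {3,4}  cumulative {0,1,2,3,4}
Reach set: {0,1,2,3,4}
witness 4: c·b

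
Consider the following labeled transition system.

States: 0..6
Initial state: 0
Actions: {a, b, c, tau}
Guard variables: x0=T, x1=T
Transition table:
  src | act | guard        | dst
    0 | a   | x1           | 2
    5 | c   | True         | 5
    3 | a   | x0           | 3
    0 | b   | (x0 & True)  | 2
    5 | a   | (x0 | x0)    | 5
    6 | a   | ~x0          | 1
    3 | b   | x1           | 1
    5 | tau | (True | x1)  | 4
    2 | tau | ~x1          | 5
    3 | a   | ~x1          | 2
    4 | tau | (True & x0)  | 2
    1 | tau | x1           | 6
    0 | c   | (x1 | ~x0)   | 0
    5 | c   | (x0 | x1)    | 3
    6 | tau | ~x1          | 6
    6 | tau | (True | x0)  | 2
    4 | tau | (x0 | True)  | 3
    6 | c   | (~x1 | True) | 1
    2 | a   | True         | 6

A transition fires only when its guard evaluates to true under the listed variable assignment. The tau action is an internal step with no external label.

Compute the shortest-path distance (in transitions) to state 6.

Layered search for 6:
  L0 = {0}
  L1 = {2}
  L2 = {6}
6 enters at depth 2; path a·a

Answer: 2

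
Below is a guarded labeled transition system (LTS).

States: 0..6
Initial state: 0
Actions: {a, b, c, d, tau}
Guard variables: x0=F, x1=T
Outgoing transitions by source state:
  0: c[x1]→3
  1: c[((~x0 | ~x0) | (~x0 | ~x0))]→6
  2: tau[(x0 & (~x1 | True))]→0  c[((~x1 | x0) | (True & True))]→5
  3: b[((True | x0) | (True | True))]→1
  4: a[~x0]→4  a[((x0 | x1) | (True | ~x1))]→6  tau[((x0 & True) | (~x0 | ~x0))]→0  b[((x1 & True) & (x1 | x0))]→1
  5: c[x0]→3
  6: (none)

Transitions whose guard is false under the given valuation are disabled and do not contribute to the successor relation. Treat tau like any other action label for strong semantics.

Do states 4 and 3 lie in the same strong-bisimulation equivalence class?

Answer: NOT BISIMILAR

Working:
Compute ~ classes (split until stable):
  π0 = {{0,1,2,3,4,5,6}}
  π1 = {{0,1,2},{3},{4},{5,6}}
  π2 = {{0},{1,2},{3},{4},{5,6}}
stable after 3 split(s): 5 block(s)
4∈{4}, 3∈{3}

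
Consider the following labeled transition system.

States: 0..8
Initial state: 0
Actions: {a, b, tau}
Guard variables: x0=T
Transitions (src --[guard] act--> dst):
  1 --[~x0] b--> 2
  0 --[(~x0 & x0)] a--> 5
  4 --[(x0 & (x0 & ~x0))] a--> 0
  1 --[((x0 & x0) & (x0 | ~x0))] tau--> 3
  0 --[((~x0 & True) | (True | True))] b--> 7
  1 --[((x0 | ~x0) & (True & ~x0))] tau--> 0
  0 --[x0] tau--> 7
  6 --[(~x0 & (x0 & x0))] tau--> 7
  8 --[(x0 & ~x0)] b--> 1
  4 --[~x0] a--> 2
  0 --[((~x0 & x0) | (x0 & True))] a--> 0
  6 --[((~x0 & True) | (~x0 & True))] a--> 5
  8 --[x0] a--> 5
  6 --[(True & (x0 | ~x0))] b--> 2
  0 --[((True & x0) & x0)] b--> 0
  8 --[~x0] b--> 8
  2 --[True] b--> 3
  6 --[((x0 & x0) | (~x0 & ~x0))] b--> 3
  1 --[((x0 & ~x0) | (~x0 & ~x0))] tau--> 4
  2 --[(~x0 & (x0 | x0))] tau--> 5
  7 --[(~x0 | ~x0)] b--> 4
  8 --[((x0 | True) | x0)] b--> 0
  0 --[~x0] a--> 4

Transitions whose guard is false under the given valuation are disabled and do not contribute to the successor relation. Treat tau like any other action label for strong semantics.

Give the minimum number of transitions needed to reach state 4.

BFS to 4:
  L0 = {0}
  L1 = {7}
4 never appears.

Answer: UNREACHABLE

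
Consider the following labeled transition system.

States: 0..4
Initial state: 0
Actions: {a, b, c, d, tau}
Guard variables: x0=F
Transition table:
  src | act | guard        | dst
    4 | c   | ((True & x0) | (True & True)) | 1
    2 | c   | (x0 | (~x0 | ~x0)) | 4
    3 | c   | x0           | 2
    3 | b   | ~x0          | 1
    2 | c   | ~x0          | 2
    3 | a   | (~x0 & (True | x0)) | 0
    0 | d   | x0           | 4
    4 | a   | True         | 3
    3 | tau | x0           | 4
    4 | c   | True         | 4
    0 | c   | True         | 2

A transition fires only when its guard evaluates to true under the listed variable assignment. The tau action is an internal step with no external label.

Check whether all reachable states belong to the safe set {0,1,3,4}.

Answer: INVARIANT VIOLATED at state 2

Analysis:
Safe = {0,1,3,4}
R = {0,1,2,3,4}
  0: ✓
  1: ✓
  2: ✗ unsafe
  3: ✓
  4: ✓
reach 2 via c — violates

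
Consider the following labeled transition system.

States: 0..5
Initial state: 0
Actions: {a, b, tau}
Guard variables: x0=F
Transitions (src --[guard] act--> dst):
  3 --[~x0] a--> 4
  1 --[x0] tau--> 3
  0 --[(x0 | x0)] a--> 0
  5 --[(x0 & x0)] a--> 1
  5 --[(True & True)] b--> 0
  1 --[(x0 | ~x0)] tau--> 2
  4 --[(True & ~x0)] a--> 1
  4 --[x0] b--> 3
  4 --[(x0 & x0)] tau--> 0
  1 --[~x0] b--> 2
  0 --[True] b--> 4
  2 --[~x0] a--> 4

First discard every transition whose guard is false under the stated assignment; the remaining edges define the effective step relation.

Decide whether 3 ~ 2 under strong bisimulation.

Answer: BISIMILAR

Working:
Bisimulation quotient by refinement:
  round 0: {{0,1,2,3,4,5}}
  round 1: {{0,5},{1},{2,3,4}}
  round 2: {{0},{1},{2,3},{4},{5}}
stable after 3 split(s): 5 block(s)
[3]={2,3}  [2]={2,3}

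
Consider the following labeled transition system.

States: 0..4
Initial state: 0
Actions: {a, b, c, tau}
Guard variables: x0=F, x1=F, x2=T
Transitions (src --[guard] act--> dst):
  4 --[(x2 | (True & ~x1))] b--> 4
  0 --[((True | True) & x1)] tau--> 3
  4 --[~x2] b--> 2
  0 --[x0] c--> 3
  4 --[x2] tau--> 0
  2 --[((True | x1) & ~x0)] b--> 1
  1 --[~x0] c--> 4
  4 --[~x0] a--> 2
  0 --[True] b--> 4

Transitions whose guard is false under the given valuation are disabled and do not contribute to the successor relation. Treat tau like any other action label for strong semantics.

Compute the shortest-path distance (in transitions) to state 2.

Answer: 2

Working:
BFS to 2:
  Layer 0: {0}
  Layer 1: {4}
  Layer 2: {2}
2 enters at depth 2; path b·a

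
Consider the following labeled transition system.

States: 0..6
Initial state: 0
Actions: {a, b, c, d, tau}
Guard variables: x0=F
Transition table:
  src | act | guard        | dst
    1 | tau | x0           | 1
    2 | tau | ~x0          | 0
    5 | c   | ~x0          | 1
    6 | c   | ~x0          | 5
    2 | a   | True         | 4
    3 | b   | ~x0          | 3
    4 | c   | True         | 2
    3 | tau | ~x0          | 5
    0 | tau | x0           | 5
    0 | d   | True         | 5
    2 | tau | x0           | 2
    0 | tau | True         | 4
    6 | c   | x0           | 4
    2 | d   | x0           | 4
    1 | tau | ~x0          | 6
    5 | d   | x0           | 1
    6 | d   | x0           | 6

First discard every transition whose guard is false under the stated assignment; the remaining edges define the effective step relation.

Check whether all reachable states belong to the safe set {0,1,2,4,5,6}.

Answer: INVARIANT HOLDS

Trace:
Allowed set {0,1,2,4,5,6}
Reachable = {0,1,2,4,5,6}
  0: ok
  1: ok
  2: ok
  4: ok
  5: ok
  6: ok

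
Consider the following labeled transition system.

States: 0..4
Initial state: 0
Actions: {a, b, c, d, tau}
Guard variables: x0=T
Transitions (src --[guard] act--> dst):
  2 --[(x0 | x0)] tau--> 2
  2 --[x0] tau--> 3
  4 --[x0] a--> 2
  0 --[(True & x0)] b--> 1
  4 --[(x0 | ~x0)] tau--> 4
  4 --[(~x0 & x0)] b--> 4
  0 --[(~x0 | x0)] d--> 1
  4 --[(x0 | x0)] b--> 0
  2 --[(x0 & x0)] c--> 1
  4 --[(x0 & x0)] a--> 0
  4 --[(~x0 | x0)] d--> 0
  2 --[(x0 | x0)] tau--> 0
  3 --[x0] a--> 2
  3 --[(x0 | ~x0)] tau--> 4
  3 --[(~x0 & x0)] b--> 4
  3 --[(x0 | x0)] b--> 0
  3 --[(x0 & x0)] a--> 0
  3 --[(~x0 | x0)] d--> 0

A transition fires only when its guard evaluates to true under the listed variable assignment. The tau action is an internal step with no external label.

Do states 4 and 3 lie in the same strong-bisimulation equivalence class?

Answer: BISIMILAR

Trace:
Refine partition for ~:
  P[0] = {{0,1,2,3,4}}
  P[1] = {{0},{1},{2},{3,4}}
Fixed point at round 2; 4 class(es).
[4]={3,4}  [3]={3,4}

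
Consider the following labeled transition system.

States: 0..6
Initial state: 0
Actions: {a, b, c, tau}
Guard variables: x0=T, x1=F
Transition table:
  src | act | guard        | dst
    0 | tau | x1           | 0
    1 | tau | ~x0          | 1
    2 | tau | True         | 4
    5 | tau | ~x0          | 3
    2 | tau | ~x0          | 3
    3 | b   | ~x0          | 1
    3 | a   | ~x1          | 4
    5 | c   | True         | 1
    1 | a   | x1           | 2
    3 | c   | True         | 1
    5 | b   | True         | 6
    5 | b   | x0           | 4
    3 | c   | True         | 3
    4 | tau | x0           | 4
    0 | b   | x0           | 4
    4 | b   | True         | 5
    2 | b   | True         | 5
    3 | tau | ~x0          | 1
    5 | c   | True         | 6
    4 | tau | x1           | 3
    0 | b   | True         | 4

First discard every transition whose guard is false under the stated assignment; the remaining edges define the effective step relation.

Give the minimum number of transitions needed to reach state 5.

Answer: 2

Working:
Breadth-first toward 5:
  L0 = {0}
  L1 = {4}
  L2 = {5}
first hit 5 at d=2 via b·b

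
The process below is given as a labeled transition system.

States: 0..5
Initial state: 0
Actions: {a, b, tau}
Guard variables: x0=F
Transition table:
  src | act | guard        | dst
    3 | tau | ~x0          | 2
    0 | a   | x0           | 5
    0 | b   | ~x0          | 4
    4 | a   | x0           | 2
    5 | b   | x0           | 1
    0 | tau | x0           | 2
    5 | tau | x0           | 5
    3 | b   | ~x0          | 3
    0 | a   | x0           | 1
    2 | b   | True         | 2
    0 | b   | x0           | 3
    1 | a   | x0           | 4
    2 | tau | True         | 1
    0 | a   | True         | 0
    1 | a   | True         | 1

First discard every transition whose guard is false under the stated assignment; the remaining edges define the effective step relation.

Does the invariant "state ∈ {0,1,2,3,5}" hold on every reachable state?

Answer: INVARIANT VIOLATED at state 4

Working:
Safe = {0,1,2,3,5}
Reach set: {0,4}
  0: safe
  4: outside
counterexample path to 4: b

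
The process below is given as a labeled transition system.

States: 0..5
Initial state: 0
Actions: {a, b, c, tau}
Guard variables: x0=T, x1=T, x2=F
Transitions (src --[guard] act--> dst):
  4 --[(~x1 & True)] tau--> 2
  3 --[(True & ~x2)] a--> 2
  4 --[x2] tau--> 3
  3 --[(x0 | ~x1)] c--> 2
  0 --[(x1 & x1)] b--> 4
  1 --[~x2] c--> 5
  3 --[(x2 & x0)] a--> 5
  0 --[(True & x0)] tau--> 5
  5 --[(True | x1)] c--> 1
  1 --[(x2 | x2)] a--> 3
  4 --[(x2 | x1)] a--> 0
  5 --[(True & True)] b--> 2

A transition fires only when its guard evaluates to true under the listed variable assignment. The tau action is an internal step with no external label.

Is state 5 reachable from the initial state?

Answer: REACHABLE

Working:
After dropping false guards: 8 live edges.
L0 = {0}
L1 = {4,5}  total {0,4,5}
L2 = {1,2}  total {0,1,2,4,5}
R = {0,1,2,4,5}
trace reaching 5: tau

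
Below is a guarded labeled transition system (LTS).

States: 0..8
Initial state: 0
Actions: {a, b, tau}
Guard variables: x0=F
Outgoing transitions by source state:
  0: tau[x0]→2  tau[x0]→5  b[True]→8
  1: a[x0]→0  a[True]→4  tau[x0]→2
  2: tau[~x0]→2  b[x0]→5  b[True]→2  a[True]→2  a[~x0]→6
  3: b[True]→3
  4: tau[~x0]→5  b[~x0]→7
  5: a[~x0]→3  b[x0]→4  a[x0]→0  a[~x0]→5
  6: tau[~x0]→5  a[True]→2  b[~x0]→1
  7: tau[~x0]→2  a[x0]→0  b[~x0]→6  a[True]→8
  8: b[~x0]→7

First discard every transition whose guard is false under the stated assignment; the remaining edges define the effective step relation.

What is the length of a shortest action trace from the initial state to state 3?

Answer: 5

Analysis:
Breadth-first toward 3:
  L0 = {0}
  L1 = {8}
  L2 = {7}
  L3 = {2,6}
  L4 = {1,5}
  L5 = {3,4}
first hit 3 at d=5 via b·b·b·tau·a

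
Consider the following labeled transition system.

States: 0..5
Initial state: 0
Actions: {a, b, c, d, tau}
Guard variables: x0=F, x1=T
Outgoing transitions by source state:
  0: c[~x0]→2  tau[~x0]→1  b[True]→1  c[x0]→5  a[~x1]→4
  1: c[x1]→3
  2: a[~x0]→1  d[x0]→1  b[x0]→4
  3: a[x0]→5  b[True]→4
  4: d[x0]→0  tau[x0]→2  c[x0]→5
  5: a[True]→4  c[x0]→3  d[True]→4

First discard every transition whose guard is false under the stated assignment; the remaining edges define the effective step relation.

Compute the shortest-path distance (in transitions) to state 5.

Breadth-first toward 5:
  Layer 0: {0}
  Layer 1: {1,2}
  Layer 2: {3}
  Layer 3: {4}
5 never appears.

Answer: UNREACHABLE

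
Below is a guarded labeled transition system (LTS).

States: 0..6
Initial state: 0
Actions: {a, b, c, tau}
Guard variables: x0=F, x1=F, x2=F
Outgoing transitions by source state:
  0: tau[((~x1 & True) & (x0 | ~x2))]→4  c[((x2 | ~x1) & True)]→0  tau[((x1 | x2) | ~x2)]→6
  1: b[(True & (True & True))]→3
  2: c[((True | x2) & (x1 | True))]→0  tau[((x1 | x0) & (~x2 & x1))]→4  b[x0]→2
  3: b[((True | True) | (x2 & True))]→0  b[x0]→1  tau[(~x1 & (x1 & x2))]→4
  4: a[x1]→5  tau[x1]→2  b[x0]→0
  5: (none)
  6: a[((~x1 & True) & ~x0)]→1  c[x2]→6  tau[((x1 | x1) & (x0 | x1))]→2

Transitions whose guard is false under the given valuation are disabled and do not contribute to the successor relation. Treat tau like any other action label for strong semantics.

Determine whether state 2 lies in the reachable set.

Guard filter leaves 7 enabled edge(s).
depth 0: {0}
depth 1: {4,6}  cumulative {0,4,6}
depth 2: {1}  cumulative {0,1,4,6}
depth 3: {3}  cumulative {0,1,3,4,6}
R = {0,1,3,4,6}

Answer: UNREACHABLE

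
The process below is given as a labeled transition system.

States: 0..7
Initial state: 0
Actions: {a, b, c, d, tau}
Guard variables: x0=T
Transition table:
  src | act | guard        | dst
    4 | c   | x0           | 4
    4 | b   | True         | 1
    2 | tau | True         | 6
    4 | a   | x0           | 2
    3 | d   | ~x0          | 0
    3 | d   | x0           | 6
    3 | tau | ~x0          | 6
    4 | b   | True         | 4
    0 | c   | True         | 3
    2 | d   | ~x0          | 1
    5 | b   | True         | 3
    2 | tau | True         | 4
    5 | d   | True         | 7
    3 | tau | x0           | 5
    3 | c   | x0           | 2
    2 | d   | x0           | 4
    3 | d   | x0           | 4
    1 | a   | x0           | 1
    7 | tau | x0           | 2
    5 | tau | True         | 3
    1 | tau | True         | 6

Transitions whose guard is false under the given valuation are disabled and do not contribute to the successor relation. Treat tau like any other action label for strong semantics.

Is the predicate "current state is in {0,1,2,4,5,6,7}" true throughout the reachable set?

Answer: INVARIANT VIOLATED at state 3

Working:
Safe = {0,1,2,4,5,6,7}
Reachable = {0,1,2,3,4,5,6,7}
  0: ✓
  1: ✓
  2: ✓
  3: ✗ unsafe
  4: ✓
  5: ✓
  6: ✓
  7: ✓
witness against invariant: c → 3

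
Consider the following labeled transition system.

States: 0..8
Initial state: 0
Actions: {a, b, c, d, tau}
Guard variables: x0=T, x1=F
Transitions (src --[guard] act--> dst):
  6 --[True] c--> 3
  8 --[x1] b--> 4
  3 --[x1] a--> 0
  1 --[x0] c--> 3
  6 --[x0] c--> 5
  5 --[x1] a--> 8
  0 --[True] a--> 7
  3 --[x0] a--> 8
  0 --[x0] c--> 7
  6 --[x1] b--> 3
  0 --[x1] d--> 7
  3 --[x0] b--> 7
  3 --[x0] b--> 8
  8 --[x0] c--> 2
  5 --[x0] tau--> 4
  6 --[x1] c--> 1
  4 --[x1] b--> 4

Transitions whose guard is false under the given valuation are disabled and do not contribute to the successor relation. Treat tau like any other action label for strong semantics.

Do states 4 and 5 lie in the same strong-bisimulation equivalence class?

Compute ~ classes (split until stable):
  P[0] = {{0,1,2,3,4,5,6,7,8}}
  P[1] = {{0},{1,6,8},{2,4,7},{3},{5}}
  P[2] = {{0},{1},{2,4,7},{3},{5},{6},{8}}
7 equivalence class(es) (converged in 3)
class of 4: {2,4,7}; class of 5: {5}

Answer: NOT BISIMILAR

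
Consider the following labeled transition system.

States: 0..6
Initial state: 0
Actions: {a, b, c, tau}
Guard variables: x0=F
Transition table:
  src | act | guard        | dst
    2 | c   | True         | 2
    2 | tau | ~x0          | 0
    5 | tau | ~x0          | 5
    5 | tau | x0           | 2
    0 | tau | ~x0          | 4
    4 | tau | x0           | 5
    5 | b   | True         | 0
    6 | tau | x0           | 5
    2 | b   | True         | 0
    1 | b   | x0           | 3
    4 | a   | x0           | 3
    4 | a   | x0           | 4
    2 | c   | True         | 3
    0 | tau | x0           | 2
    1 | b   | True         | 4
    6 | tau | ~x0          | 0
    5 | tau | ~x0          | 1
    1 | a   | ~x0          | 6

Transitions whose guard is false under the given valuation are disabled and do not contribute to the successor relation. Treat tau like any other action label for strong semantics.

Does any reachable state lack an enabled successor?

Answer: DEADLOCK at state 4

Trace:
R = {0,4}
  0: tau→4  [deg 1]
  4: ∅  [STUCK]
trace reaching 4: tau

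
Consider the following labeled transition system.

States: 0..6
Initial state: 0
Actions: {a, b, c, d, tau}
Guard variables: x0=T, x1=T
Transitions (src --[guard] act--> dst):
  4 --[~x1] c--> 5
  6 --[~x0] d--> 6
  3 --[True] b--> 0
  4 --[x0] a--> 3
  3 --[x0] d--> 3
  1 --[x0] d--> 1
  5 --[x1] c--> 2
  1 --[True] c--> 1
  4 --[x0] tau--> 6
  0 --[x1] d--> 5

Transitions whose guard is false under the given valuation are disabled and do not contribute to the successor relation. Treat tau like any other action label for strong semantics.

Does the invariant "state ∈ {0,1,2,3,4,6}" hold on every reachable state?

Safe = {0,1,2,3,4,6}
Reach set: {0,2,5}
  0: safe
  2: safe
  5: VIOLATES
witness against invariant: d → 5

Answer: INVARIANT VIOLATED at state 5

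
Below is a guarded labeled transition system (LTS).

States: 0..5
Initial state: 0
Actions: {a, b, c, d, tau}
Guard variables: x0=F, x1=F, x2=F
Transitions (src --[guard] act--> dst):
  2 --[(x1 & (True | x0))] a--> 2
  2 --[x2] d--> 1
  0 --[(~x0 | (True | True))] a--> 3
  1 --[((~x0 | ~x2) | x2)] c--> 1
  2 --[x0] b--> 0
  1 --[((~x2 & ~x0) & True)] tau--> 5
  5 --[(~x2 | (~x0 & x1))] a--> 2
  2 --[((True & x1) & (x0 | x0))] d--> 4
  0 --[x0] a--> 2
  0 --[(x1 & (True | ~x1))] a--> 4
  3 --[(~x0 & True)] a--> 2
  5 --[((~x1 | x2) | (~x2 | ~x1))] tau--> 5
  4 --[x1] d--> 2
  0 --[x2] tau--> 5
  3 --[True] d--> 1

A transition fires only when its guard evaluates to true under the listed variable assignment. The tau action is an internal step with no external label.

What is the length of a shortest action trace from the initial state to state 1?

Answer: 2

Trace:
Breadth-first toward 1:
  depth 0: {0}
  depth 1: {3}
  depth 2: {1,2}
1 enters at depth 2; path a·d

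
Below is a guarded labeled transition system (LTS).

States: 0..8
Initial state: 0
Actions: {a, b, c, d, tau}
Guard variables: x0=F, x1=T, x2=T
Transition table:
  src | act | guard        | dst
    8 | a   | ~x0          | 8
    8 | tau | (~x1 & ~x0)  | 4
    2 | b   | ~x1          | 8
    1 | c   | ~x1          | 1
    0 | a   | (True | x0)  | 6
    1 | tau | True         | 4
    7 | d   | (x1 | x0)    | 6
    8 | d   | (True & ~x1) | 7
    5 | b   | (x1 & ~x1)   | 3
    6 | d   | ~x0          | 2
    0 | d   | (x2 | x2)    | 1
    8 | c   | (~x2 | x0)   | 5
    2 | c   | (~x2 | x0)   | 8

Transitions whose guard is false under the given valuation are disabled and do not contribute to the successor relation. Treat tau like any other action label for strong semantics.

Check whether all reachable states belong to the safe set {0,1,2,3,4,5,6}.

Inv-set: {0,1,2,3,4,5,6}
Reach set: {0,1,2,4,6}
  0: ✓
  1: ✓
  2: ✓
  4: ✓
  6: ✓

Answer: INVARIANT HOLDS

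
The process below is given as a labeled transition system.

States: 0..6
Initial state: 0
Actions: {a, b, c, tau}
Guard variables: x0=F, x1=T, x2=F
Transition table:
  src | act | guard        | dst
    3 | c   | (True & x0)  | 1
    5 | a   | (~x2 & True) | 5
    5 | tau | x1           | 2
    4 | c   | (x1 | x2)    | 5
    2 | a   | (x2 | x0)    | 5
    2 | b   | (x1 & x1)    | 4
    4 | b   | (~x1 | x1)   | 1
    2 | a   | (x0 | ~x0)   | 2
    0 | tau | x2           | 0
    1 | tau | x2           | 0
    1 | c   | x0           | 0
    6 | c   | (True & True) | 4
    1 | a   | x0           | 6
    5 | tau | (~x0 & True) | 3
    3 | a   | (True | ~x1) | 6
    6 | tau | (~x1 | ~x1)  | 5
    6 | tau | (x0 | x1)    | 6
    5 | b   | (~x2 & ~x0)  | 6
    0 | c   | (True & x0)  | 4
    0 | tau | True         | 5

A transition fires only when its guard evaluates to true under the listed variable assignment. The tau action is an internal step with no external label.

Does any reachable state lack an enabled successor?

Reachable = {0,1,2,3,4,5,6}
  0: tau→5  [1 out]
  1: ∅  [no exit]
  2: a→2  b→4  [2 out]
  3: a→6  [1 out]
  4: b→1  c→5  [2 out]
  5: a→5  b→6  tau→2  tau→3  [4 out]
  6: c→4  tau→6  [2 out]
Path to 1: tau·tau·b·b

Answer: DEADLOCK at state 1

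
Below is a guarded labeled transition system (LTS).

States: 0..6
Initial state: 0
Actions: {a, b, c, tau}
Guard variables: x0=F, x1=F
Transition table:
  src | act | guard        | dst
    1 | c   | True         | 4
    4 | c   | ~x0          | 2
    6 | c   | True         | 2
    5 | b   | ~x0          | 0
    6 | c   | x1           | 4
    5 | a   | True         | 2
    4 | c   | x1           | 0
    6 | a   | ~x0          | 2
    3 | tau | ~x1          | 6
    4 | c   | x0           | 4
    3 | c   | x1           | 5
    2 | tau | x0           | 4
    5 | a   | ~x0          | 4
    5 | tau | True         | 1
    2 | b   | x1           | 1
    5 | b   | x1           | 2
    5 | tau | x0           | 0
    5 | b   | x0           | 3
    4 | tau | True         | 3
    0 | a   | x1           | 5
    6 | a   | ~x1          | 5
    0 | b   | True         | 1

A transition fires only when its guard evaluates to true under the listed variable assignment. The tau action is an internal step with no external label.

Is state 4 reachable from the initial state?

After dropping false guards: 12 live edges.
L0 = {0}
L1 = {1}  now seen {0,1}
L2 = {4}  now seen {0,1,4}
L3 = {2,3}  now seen {0,1,2,3,4}
L4 = {6}  now seen {0,1,2,3,4,6}
L5 = {5}  now seen {0,1,2,3,4,5,6}
Reach set: {0,1,2,3,4,5,6}
trace reaching 4: b·c

Answer: REACHABLE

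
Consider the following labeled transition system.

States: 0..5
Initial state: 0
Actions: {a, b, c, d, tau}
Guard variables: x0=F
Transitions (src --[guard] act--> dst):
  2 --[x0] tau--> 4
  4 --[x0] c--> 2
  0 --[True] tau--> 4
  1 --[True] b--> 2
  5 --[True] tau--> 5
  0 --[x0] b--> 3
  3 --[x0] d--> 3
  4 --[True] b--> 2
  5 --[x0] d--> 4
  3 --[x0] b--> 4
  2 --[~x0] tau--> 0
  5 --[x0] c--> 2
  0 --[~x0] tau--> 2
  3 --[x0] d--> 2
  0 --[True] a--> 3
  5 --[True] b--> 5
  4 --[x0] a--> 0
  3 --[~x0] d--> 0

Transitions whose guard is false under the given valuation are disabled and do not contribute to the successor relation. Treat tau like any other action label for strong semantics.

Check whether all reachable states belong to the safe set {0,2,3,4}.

Answer: INVARIANT HOLDS

Trace:
Safe = {0,2,3,4}
Reachable = {0,2,3,4}
  0: safe
  2: safe
  3: safe
  4: safe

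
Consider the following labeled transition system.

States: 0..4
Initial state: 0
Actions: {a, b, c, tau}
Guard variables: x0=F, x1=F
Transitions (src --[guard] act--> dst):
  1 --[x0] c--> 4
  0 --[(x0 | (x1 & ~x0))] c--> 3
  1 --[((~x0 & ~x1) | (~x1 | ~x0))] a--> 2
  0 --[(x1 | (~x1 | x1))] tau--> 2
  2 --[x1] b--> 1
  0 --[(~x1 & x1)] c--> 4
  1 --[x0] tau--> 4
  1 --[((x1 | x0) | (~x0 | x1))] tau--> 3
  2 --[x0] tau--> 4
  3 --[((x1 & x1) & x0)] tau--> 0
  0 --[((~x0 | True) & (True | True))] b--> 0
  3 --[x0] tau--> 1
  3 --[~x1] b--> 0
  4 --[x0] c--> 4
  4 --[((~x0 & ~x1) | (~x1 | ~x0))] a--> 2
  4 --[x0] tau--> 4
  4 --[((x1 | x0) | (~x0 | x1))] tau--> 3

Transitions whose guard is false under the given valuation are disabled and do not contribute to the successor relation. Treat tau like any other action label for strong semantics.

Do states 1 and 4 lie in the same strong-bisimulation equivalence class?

Refine partition for ~:
  round 0: {{0,1,2,3,4}}
  round 1: {{0},{1,4},{2},{3}}
Fixed point at round 2; 4 class(es).
class of 1: {1,4}; class of 4: {1,4}

Answer: BISIMILAR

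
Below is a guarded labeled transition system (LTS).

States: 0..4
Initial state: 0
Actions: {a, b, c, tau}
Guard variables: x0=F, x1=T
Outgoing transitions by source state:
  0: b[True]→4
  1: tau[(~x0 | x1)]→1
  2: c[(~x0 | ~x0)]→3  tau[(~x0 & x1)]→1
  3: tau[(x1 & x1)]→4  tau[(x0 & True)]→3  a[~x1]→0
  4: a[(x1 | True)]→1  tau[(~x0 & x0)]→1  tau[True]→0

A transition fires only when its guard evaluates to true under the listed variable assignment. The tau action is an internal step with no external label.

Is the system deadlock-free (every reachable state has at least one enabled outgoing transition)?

Answer: DEADLOCK-FREE

Trace:
Reachable = {0,1,4}
  0: b→4  [1 out]
  1: tau→1  [1 out]
  4: a→1  tau→0  [2 out]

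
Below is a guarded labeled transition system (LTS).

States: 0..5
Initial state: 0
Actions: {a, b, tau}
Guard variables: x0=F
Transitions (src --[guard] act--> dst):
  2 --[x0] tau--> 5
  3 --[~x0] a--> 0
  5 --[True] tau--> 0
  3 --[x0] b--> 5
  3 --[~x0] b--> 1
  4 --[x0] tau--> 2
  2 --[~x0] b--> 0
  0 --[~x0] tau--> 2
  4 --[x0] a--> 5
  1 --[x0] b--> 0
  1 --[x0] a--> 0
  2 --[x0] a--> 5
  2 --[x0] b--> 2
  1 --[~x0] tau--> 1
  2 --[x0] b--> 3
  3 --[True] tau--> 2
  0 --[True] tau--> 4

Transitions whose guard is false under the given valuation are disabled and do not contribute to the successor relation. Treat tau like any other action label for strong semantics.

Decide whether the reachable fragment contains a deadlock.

Reachable = {0,2,4}
  0: tau→2  tau→4  [deg 2]
  2: b→0  [deg 1]
  4: ∅  [no exit]
Path to 4: tau

Answer: DEADLOCK at state 4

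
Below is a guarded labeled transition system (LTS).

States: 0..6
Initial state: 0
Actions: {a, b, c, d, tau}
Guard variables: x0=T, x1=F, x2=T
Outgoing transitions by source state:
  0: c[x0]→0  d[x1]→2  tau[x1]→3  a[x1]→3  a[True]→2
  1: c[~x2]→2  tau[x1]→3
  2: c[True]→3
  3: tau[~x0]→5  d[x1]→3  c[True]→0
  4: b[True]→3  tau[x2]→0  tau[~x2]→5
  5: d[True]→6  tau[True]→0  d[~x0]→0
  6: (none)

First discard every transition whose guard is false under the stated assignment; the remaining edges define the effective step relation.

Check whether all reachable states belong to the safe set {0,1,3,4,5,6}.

Answer: INVARIANT VIOLATED at state 2

Working:
Allowed set {0,1,3,4,5,6}
Reachable = {0,2,3}
  0: ✓
  2: outside
  3: ✓
witness against invariant: a → 2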